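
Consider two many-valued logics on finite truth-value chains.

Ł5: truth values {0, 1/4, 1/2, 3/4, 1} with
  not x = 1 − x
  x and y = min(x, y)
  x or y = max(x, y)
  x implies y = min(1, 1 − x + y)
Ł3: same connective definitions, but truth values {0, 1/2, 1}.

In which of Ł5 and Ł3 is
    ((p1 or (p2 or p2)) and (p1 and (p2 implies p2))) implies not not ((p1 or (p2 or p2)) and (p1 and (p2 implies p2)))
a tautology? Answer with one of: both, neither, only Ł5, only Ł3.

In Ł5: every assignment gives 1 — tautology.
In Ł3: every assignment gives 1 — tautology.

both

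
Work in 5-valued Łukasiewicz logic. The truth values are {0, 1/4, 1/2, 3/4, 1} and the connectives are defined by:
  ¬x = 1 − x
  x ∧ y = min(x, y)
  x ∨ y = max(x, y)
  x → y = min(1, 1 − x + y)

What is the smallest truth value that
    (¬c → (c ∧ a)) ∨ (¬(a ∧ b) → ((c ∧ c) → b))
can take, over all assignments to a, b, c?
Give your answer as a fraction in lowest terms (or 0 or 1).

1/2

Take a = 0, b = 0, c = 1/2:
¬c = ¬1/2 = 1/2
c ∧ a = 1/2 ∧ 0 = 0
¬c → (c ∧ a) = 1/2 → 0 = 1/2
a ∧ b = 0 ∧ 0 = 0
¬(a ∧ b) = ¬0 = 1
c ∧ c = 1/2 ∧ 1/2 = 1/2
(c ∧ c) → b = 1/2 → 0 = 1/2
¬(a ∧ b) → ((c ∧ c) → b) = 1 → 1/2 = 1/2
(¬c → (c ∧ a)) ∨ (¬(a ∧ b) → ((c ∧ c) → b)) = 1/2 ∨ 1/2 = 1/2
No assignment yields a value below 1/2, so this is the minimum.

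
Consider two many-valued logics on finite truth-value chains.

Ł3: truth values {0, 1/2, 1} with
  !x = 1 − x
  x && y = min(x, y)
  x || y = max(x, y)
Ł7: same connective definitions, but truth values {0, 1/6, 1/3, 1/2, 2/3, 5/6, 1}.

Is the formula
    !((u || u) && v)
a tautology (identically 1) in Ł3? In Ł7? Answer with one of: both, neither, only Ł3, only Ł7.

In Ł3: at u = 1/2, v = 1/2 the value is 1/2 — not a tautology.
In Ł7: at u = 1/6, v = 1/6 the value is 5/6 — not a tautology.

neither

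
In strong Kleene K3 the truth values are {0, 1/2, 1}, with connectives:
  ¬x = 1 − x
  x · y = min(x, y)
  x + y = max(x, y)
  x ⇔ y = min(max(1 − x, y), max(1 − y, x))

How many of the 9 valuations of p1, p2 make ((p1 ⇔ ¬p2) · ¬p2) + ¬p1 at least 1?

4

p1 = 0, p2 = 0 ↦ 1  ≥
p1 = 0, p2 = 1/2 ↦ 1  ≥
p1 = 0, p2 = 1 ↦ 1  ≥
p1 = 1/2, p2 = 0 ↦ 1/2  <
p1 = 1/2, p2 = 1/2 ↦ 1/2  <
p1 = 1/2, p2 = 1 ↦ 1/2  <
p1 = 1, p2 = 0 ↦ 1  ≥
p1 = 1, p2 = 1/2 ↦ 1/2  <
p1 = 1, p2 = 1 ↦ 0  <
So 4 of the 9 assignments meet the threshold.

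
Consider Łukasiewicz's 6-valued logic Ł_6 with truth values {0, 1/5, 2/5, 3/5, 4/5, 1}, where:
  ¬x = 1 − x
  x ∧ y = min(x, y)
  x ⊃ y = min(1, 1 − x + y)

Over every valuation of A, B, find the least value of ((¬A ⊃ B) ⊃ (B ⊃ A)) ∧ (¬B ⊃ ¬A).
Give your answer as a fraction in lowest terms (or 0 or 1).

Take A = 0, B = 1:
¬A = ¬0 = 1
¬A ⊃ B = 1 ⊃ 1 = 1
B ⊃ A = 1 ⊃ 0 = 0
(¬A ⊃ B) ⊃ (B ⊃ A) = 1 ⊃ 0 = 0
¬B = ¬1 = 0
¬A = ¬0 = 1
¬B ⊃ ¬A = 0 ⊃ 1 = 1
((¬A ⊃ B) ⊃ (B ⊃ A)) ∧ (¬B ⊃ ¬A) = 0 ∧ 1 = 0
No assignment yields a value below 0, so this is the minimum.

0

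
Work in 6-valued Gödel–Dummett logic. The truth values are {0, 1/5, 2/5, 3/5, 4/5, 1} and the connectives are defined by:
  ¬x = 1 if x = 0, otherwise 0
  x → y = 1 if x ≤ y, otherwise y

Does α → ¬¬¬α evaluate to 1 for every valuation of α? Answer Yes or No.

Counterexample: take α = 1/5.
¬α = ¬1/5 = 0
¬¬α = ¬0 = 1
¬¬¬α = ¬1 = 0
α → ¬¬¬α = 1/5 → 0 = 0
This gives 0 ≠ 1.

No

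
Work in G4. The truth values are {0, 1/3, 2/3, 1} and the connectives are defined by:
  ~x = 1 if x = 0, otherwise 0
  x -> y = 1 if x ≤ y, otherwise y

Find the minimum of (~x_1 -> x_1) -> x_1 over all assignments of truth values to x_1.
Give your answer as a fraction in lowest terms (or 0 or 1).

Take x_1 = 1/3:
~x_1 = ~1/3 = 0
~x_1 -> x_1 = 0 -> 1/3 = 1
(~x_1 -> x_1) -> x_1 = 1 -> 1/3 = 1/3
No assignment yields a value below 1/3, so this is the minimum.

1/3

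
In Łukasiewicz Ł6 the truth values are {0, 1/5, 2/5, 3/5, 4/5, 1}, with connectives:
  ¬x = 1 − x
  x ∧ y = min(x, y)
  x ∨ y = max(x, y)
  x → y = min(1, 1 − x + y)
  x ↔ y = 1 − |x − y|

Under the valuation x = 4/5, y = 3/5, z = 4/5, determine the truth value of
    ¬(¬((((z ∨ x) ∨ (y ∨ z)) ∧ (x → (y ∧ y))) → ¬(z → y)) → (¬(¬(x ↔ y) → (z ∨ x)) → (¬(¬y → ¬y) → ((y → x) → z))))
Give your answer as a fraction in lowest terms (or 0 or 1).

0

z ∨ x = 4/5 ∨ 4/5 = 4/5
y ∨ z = 3/5 ∨ 4/5 = 4/5
(z ∨ x) ∨ (y ∨ z) = 4/5 ∨ 4/5 = 4/5
y ∧ y = 3/5 ∧ 3/5 = 3/5
x → (y ∧ y) = 4/5 → 3/5 = 4/5
((z ∨ x) ∨ (y ∨ z)) ∧ (x → (y ∧ y)) = 4/5 ∧ 4/5 = 4/5
z → y = 4/5 → 3/5 = 4/5
¬(z → y) = ¬4/5 = 1/5
(((z ∨ x) ∨ (y ∨ z)) ∧ (x → (y ∧ y))) → ¬(z → y) = 4/5 → 1/5 = 2/5
¬((((z ∨ x) ∨ (y ∨ z)) ∧ (x → (y ∧ y))) → ¬(z → y)) = ¬2/5 = 3/5
x ↔ y = 4/5 ↔ 3/5 = 4/5
¬(x ↔ y) = ¬4/5 = 1/5
z ∨ x = 4/5 ∨ 4/5 = 4/5
¬(x ↔ y) → (z ∨ x) = 1/5 → 4/5 = 1
¬(¬(x ↔ y) → (z ∨ x)) = ¬1 = 0
¬y = ¬3/5 = 2/5
¬y = ¬3/5 = 2/5
¬y → ¬y = 2/5 → 2/5 = 1
¬(¬y → ¬y) = ¬1 = 0
y → x = 3/5 → 4/5 = 1
(y → x) → z = 1 → 4/5 = 4/5
¬(¬y → ¬y) → ((y → x) → z) = 0 → 4/5 = 1
¬(¬(x ↔ y) → (z ∨ x)) → (¬(¬y → ¬y) → ((y → x) → z)) = 0 → 1 = 1
¬((((z ∨ x) ∨ (y ∨ z)) ∧ (x → (y ∧ y))) → ¬(z → y)) → (¬(¬(x ↔ y) → (z ∨ x)) → (¬(¬y → ¬y) → ((y → x) → z))) = 3/5 → 1 = 1
¬(¬((((z ∨ x) ∨ (y ∨ z)) ∧ (x → (y ∧ y))) → ¬(z → y)) → (¬(¬(x ↔ y) → (z ∨ x)) → (¬(¬y → ¬y) → ((y → x) → z)))) = ¬1 = 0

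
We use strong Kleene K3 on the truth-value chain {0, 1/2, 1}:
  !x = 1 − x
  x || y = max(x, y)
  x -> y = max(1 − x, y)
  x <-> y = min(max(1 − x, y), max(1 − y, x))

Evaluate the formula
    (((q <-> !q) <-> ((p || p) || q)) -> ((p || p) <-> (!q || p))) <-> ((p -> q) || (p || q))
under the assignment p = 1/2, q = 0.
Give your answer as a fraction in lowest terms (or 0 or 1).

!q = !0 = 1
q <-> !q = 0 <-> 1 = 0
p || p = 1/2 || 1/2 = 1/2
(p || p) || q = 1/2 || 0 = 1/2
(q <-> !q) <-> ((p || p) || q) = 0 <-> 1/2 = 1/2
p || p = 1/2 || 1/2 = 1/2
!q = !0 = 1
!q || p = 1 || 1/2 = 1
(p || p) <-> (!q || p) = 1/2 <-> 1 = 1/2
((q <-> !q) <-> ((p || p) || q)) -> ((p || p) <-> (!q || p)) = 1/2 -> 1/2 = 1/2
p -> q = 1/2 -> 0 = 1/2
p || q = 1/2 || 0 = 1/2
(p -> q) || (p || q) = 1/2 || 1/2 = 1/2
(((q <-> !q) <-> ((p || p) || q)) -> ((p || p) <-> (!q || p))) <-> ((p -> q) || (p || q)) = 1/2 <-> 1/2 = 1/2

1/2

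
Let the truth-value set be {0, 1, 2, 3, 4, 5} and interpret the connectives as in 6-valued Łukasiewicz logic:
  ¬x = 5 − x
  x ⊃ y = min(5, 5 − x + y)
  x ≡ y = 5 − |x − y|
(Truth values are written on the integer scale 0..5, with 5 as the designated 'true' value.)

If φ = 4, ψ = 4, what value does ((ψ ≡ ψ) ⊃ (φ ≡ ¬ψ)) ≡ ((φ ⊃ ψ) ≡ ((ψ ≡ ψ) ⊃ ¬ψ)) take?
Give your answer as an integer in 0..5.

ψ ≡ ψ = 4 ≡ 4 = 5
¬ψ = ¬4 = 1
φ ≡ ¬ψ = 4 ≡ 1 = 2
(ψ ≡ ψ) ⊃ (φ ≡ ¬ψ) = 5 ⊃ 2 = 2
φ ⊃ ψ = 4 ⊃ 4 = 5
ψ ≡ ψ = 4 ≡ 4 = 5
¬ψ = ¬4 = 1
(ψ ≡ ψ) ⊃ ¬ψ = 5 ⊃ 1 = 1
(φ ⊃ ψ) ≡ ((ψ ≡ ψ) ⊃ ¬ψ) = 5 ≡ 1 = 1
((ψ ≡ ψ) ⊃ (φ ≡ ¬ψ)) ≡ ((φ ⊃ ψ) ≡ ((ψ ≡ ψ) ⊃ ¬ψ)) = 2 ≡ 1 = 4

4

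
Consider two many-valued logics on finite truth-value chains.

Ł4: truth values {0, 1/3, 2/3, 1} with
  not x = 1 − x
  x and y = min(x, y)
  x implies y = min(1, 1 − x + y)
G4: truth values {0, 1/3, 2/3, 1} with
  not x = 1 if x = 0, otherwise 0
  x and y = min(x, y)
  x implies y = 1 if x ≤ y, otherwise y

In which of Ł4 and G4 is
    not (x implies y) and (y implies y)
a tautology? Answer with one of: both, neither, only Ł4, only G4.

neither

In Ł4: at x = 0, y = 0 the value is 0 — not a tautology.
In G4: at x = 0, y = 0 the value is 0 — not a tautology.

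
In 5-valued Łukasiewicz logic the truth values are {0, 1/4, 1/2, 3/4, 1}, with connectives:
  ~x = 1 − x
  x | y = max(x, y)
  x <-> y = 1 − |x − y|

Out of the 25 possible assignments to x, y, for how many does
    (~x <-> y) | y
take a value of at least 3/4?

18

value 1: 9 assignments (counts)
value 3/4: 9 assignments (counts)
value 1/2: 4 assignments
value 1/4: 2 assignments
value 0: 1 assignment
So 18 of the 25 assignments meet the threshold.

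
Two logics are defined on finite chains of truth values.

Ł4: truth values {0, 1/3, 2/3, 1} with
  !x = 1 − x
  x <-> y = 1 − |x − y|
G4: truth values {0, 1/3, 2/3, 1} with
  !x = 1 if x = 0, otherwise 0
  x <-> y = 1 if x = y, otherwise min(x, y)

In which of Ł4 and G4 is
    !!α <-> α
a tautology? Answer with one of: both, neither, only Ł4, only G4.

In Ł4: every assignment gives 1 — tautology.
In G4: at α = 1/3 the value is 1/3 — not a tautology.

only Ł4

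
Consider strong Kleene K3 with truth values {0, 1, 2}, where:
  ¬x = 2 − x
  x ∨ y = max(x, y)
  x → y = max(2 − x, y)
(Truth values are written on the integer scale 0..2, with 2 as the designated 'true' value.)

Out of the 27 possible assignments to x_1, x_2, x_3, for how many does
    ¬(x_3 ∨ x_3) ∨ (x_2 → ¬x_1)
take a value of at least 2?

value 2: 19 assignments (counts)
value 1: 7 assignments
value 0: 1 assignment
So 19 of the 27 assignments meet the threshold.

19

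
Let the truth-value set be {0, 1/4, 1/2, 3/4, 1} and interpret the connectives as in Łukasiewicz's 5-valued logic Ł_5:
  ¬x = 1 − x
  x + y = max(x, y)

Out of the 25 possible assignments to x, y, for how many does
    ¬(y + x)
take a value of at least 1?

1

value 1: 1 assignment (counts)
value 3/4: 3 assignments
value 1/2: 5 assignments
value 1/4: 7 assignments
value 0: 9 assignments
So 1 of the 25 assignments meets the threshold.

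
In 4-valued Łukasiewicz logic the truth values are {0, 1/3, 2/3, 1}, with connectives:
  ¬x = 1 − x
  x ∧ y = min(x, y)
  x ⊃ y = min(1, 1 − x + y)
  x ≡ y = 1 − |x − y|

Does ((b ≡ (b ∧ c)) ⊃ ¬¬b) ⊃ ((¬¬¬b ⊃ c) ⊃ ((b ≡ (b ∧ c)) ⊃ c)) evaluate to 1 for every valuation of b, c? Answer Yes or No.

No

Counterexample: take b = 2/3, c = 1/3.
b ∧ c = 2/3 ∧ 1/3 = 1/3
b ≡ (b ∧ c) = 2/3 ≡ 1/3 = 2/3
¬b = ¬2/3 = 1/3
¬¬b = ¬1/3 = 2/3
(b ≡ (b ∧ c)) ⊃ ¬¬b = 2/3 ⊃ 2/3 = 1
¬b = ¬2/3 = 1/3
¬¬b = ¬1/3 = 2/3
¬¬¬b = ¬2/3 = 1/3
¬¬¬b ⊃ c = 1/3 ⊃ 1/3 = 1
b ∧ c = 2/3 ∧ 1/3 = 1/3
b ≡ (b ∧ c) = 2/3 ≡ 1/3 = 2/3
(b ≡ (b ∧ c)) ⊃ c = 2/3 ⊃ 1/3 = 2/3
(¬¬¬b ⊃ c) ⊃ ((b ≡ (b ∧ c)) ⊃ c) = 1 ⊃ 2/3 = 2/3
((b ≡ (b ∧ c)) ⊃ ¬¬b) ⊃ ((¬¬¬b ⊃ c) ⊃ ((b ≡ (b ∧ c)) ⊃ c)) = 1 ⊃ 2/3 = 2/3
This gives 2/3 ≠ 1.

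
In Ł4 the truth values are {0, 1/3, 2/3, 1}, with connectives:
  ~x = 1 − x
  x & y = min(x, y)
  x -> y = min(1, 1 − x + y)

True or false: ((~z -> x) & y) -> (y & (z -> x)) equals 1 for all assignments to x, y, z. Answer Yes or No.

No

Counterexample: take x = 0, y = 1/3, z = 1.
~z = ~1 = 0
~z -> x = 0 -> 0 = 1
(~z -> x) & y = 1 & 1/3 = 1/3
z -> x = 1 -> 0 = 0
y & (z -> x) = 1/3 & 0 = 0
((~z -> x) & y) -> (y & (z -> x)) = 1/3 -> 0 = 2/3
This gives 2/3 ≠ 1.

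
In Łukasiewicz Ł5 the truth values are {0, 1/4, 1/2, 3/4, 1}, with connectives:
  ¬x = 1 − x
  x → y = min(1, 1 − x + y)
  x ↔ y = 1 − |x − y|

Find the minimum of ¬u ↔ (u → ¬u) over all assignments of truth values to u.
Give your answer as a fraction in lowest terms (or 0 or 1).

Take u = 1/2:
¬u = ¬1/2 = 1/2
¬u = ¬1/2 = 1/2
u → ¬u = 1/2 → 1/2 = 1
¬u ↔ (u → ¬u) = 1/2 ↔ 1 = 1/2
No assignment yields a value below 1/2, so this is the minimum.

1/2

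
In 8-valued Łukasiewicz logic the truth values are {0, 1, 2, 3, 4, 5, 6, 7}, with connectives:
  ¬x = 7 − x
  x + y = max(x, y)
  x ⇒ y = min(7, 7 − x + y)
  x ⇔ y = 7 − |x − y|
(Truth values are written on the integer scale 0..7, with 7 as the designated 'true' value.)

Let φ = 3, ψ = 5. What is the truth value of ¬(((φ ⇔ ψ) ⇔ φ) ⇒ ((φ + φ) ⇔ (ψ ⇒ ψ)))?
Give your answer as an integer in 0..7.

φ ⇔ ψ = 3 ⇔ 5 = 5
(φ ⇔ ψ) ⇔ φ = 5 ⇔ 3 = 5
φ + φ = 3 + 3 = 3
ψ ⇒ ψ = 5 ⇒ 5 = 7
(φ + φ) ⇔ (ψ ⇒ ψ) = 3 ⇔ 7 = 3
((φ ⇔ ψ) ⇔ φ) ⇒ ((φ + φ) ⇔ (ψ ⇒ ψ)) = 5 ⇒ 3 = 5
¬(((φ ⇔ ψ) ⇔ φ) ⇒ ((φ + φ) ⇔ (ψ ⇒ ψ))) = ¬5 = 2

2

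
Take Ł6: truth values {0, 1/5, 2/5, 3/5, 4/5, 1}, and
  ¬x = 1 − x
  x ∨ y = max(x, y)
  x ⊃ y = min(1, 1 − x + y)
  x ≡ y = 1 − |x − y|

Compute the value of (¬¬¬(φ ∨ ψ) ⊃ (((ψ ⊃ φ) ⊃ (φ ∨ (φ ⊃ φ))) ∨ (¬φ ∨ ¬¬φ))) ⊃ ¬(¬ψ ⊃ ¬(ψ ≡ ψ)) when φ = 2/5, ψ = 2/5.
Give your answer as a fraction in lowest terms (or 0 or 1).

φ ∨ ψ = 2/5 ∨ 2/5 = 2/5
¬(φ ∨ ψ) = ¬2/5 = 3/5
¬¬(φ ∨ ψ) = ¬3/5 = 2/5
¬¬¬(φ ∨ ψ) = ¬2/5 = 3/5
ψ ⊃ φ = 2/5 ⊃ 2/5 = 1
φ ⊃ φ = 2/5 ⊃ 2/5 = 1
φ ∨ (φ ⊃ φ) = 2/5 ∨ 1 = 1
(ψ ⊃ φ) ⊃ (φ ∨ (φ ⊃ φ)) = 1 ⊃ 1 = 1
¬φ = ¬2/5 = 3/5
¬φ = ¬2/5 = 3/5
¬¬φ = ¬3/5 = 2/5
¬φ ∨ ¬¬φ = 3/5 ∨ 2/5 = 3/5
((ψ ⊃ φ) ⊃ (φ ∨ (φ ⊃ φ))) ∨ (¬φ ∨ ¬¬φ) = 1 ∨ 3/5 = 1
¬¬¬(φ ∨ ψ) ⊃ (((ψ ⊃ φ) ⊃ (φ ∨ (φ ⊃ φ))) ∨ (¬φ ∨ ¬¬φ)) = 3/5 ⊃ 1 = 1
¬ψ = ¬2/5 = 3/5
ψ ≡ ψ = 2/5 ≡ 2/5 = 1
¬(ψ ≡ ψ) = ¬1 = 0
¬ψ ⊃ ¬(ψ ≡ ψ) = 3/5 ⊃ 0 = 2/5
¬(¬ψ ⊃ ¬(ψ ≡ ψ)) = ¬2/5 = 3/5
(¬¬¬(φ ∨ ψ) ⊃ (((ψ ⊃ φ) ⊃ (φ ∨ (φ ⊃ φ))) ∨ (¬φ ∨ ¬¬φ))) ⊃ ¬(¬ψ ⊃ ¬(ψ ≡ ψ)) = 1 ⊃ 3/5 = 3/5

3/5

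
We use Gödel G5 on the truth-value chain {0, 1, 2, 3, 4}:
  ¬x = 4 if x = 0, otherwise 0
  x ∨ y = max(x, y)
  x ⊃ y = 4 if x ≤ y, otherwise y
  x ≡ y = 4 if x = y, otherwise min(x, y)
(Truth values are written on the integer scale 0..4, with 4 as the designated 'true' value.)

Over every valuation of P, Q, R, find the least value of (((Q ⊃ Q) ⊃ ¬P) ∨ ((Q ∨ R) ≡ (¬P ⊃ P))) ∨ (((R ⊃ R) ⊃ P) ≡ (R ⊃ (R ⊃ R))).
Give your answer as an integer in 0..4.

1

Take P = 1, Q = 0, R = 0:
Q ⊃ Q = 0 ⊃ 0 = 4
¬P = ¬1 = 0
(Q ⊃ Q) ⊃ ¬P = 4 ⊃ 0 = 0
Q ∨ R = 0 ∨ 0 = 0
¬P = ¬1 = 0
¬P ⊃ P = 0 ⊃ 1 = 4
(Q ∨ R) ≡ (¬P ⊃ P) = 0 ≡ 4 = 0
((Q ⊃ Q) ⊃ ¬P) ∨ ((Q ∨ R) ≡ (¬P ⊃ P)) = 0 ∨ 0 = 0
R ⊃ R = 0 ⊃ 0 = 4
(R ⊃ R) ⊃ P = 4 ⊃ 1 = 1
R ⊃ R = 0 ⊃ 0 = 4
R ⊃ (R ⊃ R) = 0 ⊃ 4 = 4
((R ⊃ R) ⊃ P) ≡ (R ⊃ (R ⊃ R)) = 1 ≡ 4 = 1
(((Q ⊃ Q) ⊃ ¬P) ∨ ((Q ∨ R) ≡ (¬P ⊃ P))) ∨ (((R ⊃ R) ⊃ P) ≡ (R ⊃ (R ⊃ R))) = 0 ∨ 1 = 1
No assignment yields a value below 1, so this is the minimum.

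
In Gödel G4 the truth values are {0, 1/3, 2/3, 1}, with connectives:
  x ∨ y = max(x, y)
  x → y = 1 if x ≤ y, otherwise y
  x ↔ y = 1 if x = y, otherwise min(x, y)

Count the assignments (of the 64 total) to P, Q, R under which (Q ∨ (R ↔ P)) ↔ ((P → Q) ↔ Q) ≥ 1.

value 1: 40 assignments (counts)
value 2/3: 10 assignments
value 1/3: 10 assignments
value 0: 4 assignments
So 40 of the 64 assignments meet the threshold.

40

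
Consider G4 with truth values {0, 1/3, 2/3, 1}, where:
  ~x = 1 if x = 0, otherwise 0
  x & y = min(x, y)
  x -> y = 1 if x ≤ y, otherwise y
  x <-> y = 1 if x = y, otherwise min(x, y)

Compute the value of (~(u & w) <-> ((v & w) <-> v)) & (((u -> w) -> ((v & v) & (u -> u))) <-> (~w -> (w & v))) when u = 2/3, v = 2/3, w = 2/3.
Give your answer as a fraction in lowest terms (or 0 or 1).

0

u & w = 2/3 & 2/3 = 2/3
~(u & w) = ~2/3 = 0
v & w = 2/3 & 2/3 = 2/3
(v & w) <-> v = 2/3 <-> 2/3 = 1
~(u & w) <-> ((v & w) <-> v) = 0 <-> 1 = 0
u -> w = 2/3 -> 2/3 = 1
v & v = 2/3 & 2/3 = 2/3
u -> u = 2/3 -> 2/3 = 1
(v & v) & (u -> u) = 2/3 & 1 = 2/3
(u -> w) -> ((v & v) & (u -> u)) = 1 -> 2/3 = 2/3
~w = ~2/3 = 0
w & v = 2/3 & 2/3 = 2/3
~w -> (w & v) = 0 -> 2/3 = 1
((u -> w) -> ((v & v) & (u -> u))) <-> (~w -> (w & v)) = 2/3 <-> 1 = 2/3
(~(u & w) <-> ((v & w) <-> v)) & (((u -> w) -> ((v & v) & (u -> u))) <-> (~w -> (w & v))) = 0 & 2/3 = 0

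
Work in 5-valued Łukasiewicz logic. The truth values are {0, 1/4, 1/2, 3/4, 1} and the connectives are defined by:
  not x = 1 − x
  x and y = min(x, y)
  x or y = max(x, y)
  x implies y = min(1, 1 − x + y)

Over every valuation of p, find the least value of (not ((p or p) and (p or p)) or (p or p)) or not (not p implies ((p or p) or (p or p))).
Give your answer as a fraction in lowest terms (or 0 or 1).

1/2

Take p = 1/2:
p or p = 1/2 or 1/2 = 1/2
p or p = 1/2 or 1/2 = 1/2
(p or p) and (p or p) = 1/2 and 1/2 = 1/2
not ((p or p) and (p or p)) = not 1/2 = 1/2
p or p = 1/2 or 1/2 = 1/2
not ((p or p) and (p or p)) or (p or p) = 1/2 or 1/2 = 1/2
not p = not 1/2 = 1/2
p or p = 1/2 or 1/2 = 1/2
p or p = 1/2 or 1/2 = 1/2
(p or p) or (p or p) = 1/2 or 1/2 = 1/2
not p implies ((p or p) or (p or p)) = 1/2 implies 1/2 = 1
not (not p implies ((p or p) or (p or p))) = not 1 = 0
(not ((p or p) and (p or p)) or (p or p)) or not (not p implies ((p or p) or (p or p))) = 1/2 or 0 = 1/2
No assignment yields a value below 1/2, so this is the minimum.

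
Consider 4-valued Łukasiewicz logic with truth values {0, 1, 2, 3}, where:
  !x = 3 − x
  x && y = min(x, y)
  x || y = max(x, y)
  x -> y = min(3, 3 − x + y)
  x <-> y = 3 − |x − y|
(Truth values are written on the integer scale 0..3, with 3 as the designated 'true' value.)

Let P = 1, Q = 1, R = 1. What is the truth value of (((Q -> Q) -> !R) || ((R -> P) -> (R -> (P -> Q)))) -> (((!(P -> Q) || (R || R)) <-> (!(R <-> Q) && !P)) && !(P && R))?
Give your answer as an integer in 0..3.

Q -> Q = 1 -> 1 = 3
!R = !1 = 2
(Q -> Q) -> !R = 3 -> 2 = 2
R -> P = 1 -> 1 = 3
P -> Q = 1 -> 1 = 3
R -> (P -> Q) = 1 -> 3 = 3
(R -> P) -> (R -> (P -> Q)) = 3 -> 3 = 3
((Q -> Q) -> !R) || ((R -> P) -> (R -> (P -> Q))) = 2 || 3 = 3
P -> Q = 1 -> 1 = 3
!(P -> Q) = !3 = 0
R || R = 1 || 1 = 1
!(P -> Q) || (R || R) = 0 || 1 = 1
R <-> Q = 1 <-> 1 = 3
!(R <-> Q) = !3 = 0
!P = !1 = 2
!(R <-> Q) && !P = 0 && 2 = 0
(!(P -> Q) || (R || R)) <-> (!(R <-> Q) && !P) = 1 <-> 0 = 2
P && R = 1 && 1 = 1
!(P && R) = !1 = 2
((!(P -> Q) || (R || R)) <-> (!(R <-> Q) && !P)) && !(P && R) = 2 && 2 = 2
(((Q -> Q) -> !R) || ((R -> P) -> (R -> (P -> Q)))) -> (((!(P -> Q) || (R || R)) <-> (!(R <-> Q) && !P)) && !(P && R)) = 3 -> 2 = 2

2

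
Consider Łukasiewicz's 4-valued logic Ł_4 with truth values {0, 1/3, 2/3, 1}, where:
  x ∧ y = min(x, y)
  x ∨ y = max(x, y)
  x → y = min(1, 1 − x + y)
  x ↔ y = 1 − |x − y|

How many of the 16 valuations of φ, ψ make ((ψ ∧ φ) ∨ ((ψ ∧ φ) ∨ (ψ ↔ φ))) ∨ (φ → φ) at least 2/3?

φ = 0, ψ = 0 ↦ 1  ≥
φ = 0, ψ = 1/3 ↦ 1  ≥
φ = 0, ψ = 2/3 ↦ 1  ≥
φ = 0, ψ = 1 ↦ 1  ≥
φ = 1/3, ψ = 0 ↦ 1  ≥
φ = 1/3, ψ = 1/3 ↦ 1  ≥
φ = 1/3, ψ = 2/3 ↦ 1  ≥
φ = 1/3, ψ = 1 ↦ 1  ≥
φ = 2/3, ψ = 0 ↦ 1  ≥
φ = 2/3, ψ = 1/3 ↦ 1  ≥
φ = 2/3, ψ = 2/3 ↦ 1  ≥
φ = 2/3, ψ = 1 ↦ 1  ≥
φ = 1, ψ = 0 ↦ 1  ≥
φ = 1, ψ = 1/3 ↦ 1  ≥
φ = 1, ψ = 2/3 ↦ 1  ≥
φ = 1, ψ = 1 ↦ 1  ≥
So 16 of the 16 assignments meet the threshold.

16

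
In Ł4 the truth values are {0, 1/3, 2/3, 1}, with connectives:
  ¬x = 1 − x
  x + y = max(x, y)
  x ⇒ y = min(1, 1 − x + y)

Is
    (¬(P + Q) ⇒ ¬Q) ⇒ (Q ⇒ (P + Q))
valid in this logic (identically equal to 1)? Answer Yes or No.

P = 0, Q = 0 ↦ 1
P = 0, Q = 1/3 ↦ 1
P = 0, Q = 2/3 ↦ 1
P = 0, Q = 1 ↦ 1
P = 1/3, Q = 0 ↦ 1
P = 1/3, Q = 1/3 ↦ 1
P = 1/3, Q = 2/3 ↦ 1
P = 1/3, Q = 1 ↦ 1
P = 2/3, Q = 0 ↦ 1
P = 2/3, Q = 1/3 ↦ 1
P = 2/3, Q = 2/3 ↦ 1
P = 2/3, Q = 1 ↦ 1
P = 1, Q = 0 ↦ 1
P = 1, Q = 1/3 ↦ 1
P = 1, Q = 2/3 ↦ 1
P = 1, Q = 1 ↦ 1
Every assignment gives a value ≥ 1.

Yes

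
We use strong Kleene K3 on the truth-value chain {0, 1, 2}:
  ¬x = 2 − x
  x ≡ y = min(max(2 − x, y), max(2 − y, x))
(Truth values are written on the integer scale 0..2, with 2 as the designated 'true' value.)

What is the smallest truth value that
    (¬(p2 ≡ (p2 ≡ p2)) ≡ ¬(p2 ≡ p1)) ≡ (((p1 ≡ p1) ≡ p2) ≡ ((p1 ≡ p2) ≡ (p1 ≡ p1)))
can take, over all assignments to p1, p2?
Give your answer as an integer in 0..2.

Take p1 = 0, p2 = 1:
p2 ≡ p2 = 1 ≡ 1 = 1
p2 ≡ (p2 ≡ p2) = 1 ≡ 1 = 1
¬(p2 ≡ (p2 ≡ p2)) = ¬1 = 1
p2 ≡ p1 = 1 ≡ 0 = 1
¬(p2 ≡ p1) = ¬1 = 1
¬(p2 ≡ (p2 ≡ p2)) ≡ ¬(p2 ≡ p1) = 1 ≡ 1 = 1
p1 ≡ p1 = 0 ≡ 0 = 2
(p1 ≡ p1) ≡ p2 = 2 ≡ 1 = 1
p1 ≡ p2 = 0 ≡ 1 = 1
p1 ≡ p1 = 0 ≡ 0 = 2
(p1 ≡ p2) ≡ (p1 ≡ p1) = 1 ≡ 2 = 1
((p1 ≡ p1) ≡ p2) ≡ ((p1 ≡ p2) ≡ (p1 ≡ p1)) = 1 ≡ 1 = 1
(¬(p2 ≡ (p2 ≡ p2)) ≡ ¬(p2 ≡ p1)) ≡ (((p1 ≡ p1) ≡ p2) ≡ ((p1 ≡ p2) ≡ (p1 ≡ p1))) = 1 ≡ 1 = 1
No assignment yields a value below 1, so this is the minimum.

1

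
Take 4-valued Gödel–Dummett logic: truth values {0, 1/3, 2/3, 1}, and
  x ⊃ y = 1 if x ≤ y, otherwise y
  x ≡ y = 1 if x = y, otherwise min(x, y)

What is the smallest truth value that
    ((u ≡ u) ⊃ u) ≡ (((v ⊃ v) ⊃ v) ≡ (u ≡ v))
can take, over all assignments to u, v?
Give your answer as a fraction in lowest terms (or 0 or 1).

Take u = 1/3, v = 0:
u ≡ u = 1/3 ≡ 1/3 = 1
(u ≡ u) ⊃ u = 1 ⊃ 1/3 = 1/3
v ⊃ v = 0 ⊃ 0 = 1
(v ⊃ v) ⊃ v = 1 ⊃ 0 = 0
u ≡ v = 1/3 ≡ 0 = 0
((v ⊃ v) ⊃ v) ≡ (u ≡ v) = 0 ≡ 0 = 1
((u ≡ u) ⊃ u) ≡ (((v ⊃ v) ⊃ v) ≡ (u ≡ v)) = 1/3 ≡ 1 = 1/3
No assignment yields a value below 1/3, so this is the minimum.

1/3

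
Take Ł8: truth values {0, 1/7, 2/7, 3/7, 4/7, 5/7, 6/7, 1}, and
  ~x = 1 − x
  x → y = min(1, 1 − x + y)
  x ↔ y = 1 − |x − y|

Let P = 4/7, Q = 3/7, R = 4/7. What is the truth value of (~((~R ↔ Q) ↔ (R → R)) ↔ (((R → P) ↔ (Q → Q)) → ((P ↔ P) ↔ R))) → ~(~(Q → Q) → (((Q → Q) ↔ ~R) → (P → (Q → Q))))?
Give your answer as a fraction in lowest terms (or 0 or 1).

4/7

~R = ~4/7 = 3/7
~R ↔ Q = 3/7 ↔ 3/7 = 1
R → R = 4/7 → 4/7 = 1
(~R ↔ Q) ↔ (R → R) = 1 ↔ 1 = 1
~((~R ↔ Q) ↔ (R → R)) = ~1 = 0
R → P = 4/7 → 4/7 = 1
Q → Q = 3/7 → 3/7 = 1
(R → P) ↔ (Q → Q) = 1 ↔ 1 = 1
P ↔ P = 4/7 ↔ 4/7 = 1
(P ↔ P) ↔ R = 1 ↔ 4/7 = 4/7
((R → P) ↔ (Q → Q)) → ((P ↔ P) ↔ R) = 1 → 4/7 = 4/7
~((~R ↔ Q) ↔ (R → R)) ↔ (((R → P) ↔ (Q → Q)) → ((P ↔ P) ↔ R)) = 0 ↔ 4/7 = 3/7
Q → Q = 3/7 → 3/7 = 1
~(Q → Q) = ~1 = 0
Q → Q = 3/7 → 3/7 = 1
~R = ~4/7 = 3/7
(Q → Q) ↔ ~R = 1 ↔ 3/7 = 3/7
Q → Q = 3/7 → 3/7 = 1
P → (Q → Q) = 4/7 → 1 = 1
((Q → Q) ↔ ~R) → (P → (Q → Q)) = 3/7 → 1 = 1
~(Q → Q) → (((Q → Q) ↔ ~R) → (P → (Q → Q))) = 0 → 1 = 1
~(~(Q → Q) → (((Q → Q) ↔ ~R) → (P → (Q → Q)))) = ~1 = 0
(~((~R ↔ Q) ↔ (R → R)) ↔ (((R → P) ↔ (Q → Q)) → ((P ↔ P) ↔ R))) → ~(~(Q → Q) → (((Q → Q) ↔ ~R) → (P → (Q → Q)))) = 3/7 → 0 = 4/7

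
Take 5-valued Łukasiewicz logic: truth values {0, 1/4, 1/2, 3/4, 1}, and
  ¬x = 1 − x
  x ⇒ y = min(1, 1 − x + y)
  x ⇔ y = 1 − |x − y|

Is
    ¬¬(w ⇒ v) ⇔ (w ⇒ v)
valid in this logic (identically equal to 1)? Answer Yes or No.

Yes

At v = 3/4, w = 1/4, for instance:
w ⇒ v = 1/4 ⇒ 3/4 = 1
¬(w ⇒ v) = ¬1 = 0
¬¬(w ⇒ v) = ¬0 = 1
¬¬(w ⇒ v) ⇔ (w ⇒ v) = 1 ⇔ 1 = 1
and checking the remaining 24 assignments likewise gives ≥ 1 in every case.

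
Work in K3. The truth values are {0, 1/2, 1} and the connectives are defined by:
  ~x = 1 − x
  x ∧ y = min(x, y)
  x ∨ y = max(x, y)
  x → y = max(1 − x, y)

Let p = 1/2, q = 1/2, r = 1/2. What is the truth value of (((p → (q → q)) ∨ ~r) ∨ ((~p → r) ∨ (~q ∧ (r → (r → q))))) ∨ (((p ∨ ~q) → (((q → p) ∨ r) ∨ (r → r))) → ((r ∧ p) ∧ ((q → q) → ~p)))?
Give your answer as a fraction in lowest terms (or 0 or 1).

1/2

q → q = 1/2 → 1/2 = 1/2
p → (q → q) = 1/2 → 1/2 = 1/2
~r = ~1/2 = 1/2
(p → (q → q)) ∨ ~r = 1/2 ∨ 1/2 = 1/2
~p = ~1/2 = 1/2
~p → r = 1/2 → 1/2 = 1/2
~q = ~1/2 = 1/2
r → q = 1/2 → 1/2 = 1/2
r → (r → q) = 1/2 → 1/2 = 1/2
~q ∧ (r → (r → q)) = 1/2 ∧ 1/2 = 1/2
(~p → r) ∨ (~q ∧ (r → (r → q))) = 1/2 ∨ 1/2 = 1/2
((p → (q → q)) ∨ ~r) ∨ ((~p → r) ∨ (~q ∧ (r → (r → q)))) = 1/2 ∨ 1/2 = 1/2
~q = ~1/2 = 1/2
p ∨ ~q = 1/2 ∨ 1/2 = 1/2
q → p = 1/2 → 1/2 = 1/2
(q → p) ∨ r = 1/2 ∨ 1/2 = 1/2
r → r = 1/2 → 1/2 = 1/2
((q → p) ∨ r) ∨ (r → r) = 1/2 ∨ 1/2 = 1/2
(p ∨ ~q) → (((q → p) ∨ r) ∨ (r → r)) = 1/2 → 1/2 = 1/2
r ∧ p = 1/2 ∧ 1/2 = 1/2
q → q = 1/2 → 1/2 = 1/2
~p = ~1/2 = 1/2
(q → q) → ~p = 1/2 → 1/2 = 1/2
(r ∧ p) ∧ ((q → q) → ~p) = 1/2 ∧ 1/2 = 1/2
((p ∨ ~q) → (((q → p) ∨ r) ∨ (r → r))) → ((r ∧ p) ∧ ((q → q) → ~p)) = 1/2 → 1/2 = 1/2
(((p → (q → q)) ∨ ~r) ∨ ((~p → r) ∨ (~q ∧ (r → (r → q))))) ∨ (((p ∨ ~q) → (((q → p) ∨ r) ∨ (r → r))) → ((r ∧ p) ∧ ((q → q) → ~p))) = 1/2 ∨ 1/2 = 1/2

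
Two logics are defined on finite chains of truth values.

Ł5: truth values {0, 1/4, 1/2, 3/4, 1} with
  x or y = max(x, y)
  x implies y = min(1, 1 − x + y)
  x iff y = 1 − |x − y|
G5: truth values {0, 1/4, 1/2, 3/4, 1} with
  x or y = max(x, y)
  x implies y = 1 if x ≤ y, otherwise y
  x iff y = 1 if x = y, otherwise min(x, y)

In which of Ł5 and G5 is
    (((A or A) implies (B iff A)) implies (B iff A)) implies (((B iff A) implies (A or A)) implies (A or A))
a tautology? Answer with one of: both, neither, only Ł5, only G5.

only Ł5

In Ł5: every assignment gives 1 — tautology.
In G5: at A = 1/4, B = 0 the value is 1/4 — not a tautology.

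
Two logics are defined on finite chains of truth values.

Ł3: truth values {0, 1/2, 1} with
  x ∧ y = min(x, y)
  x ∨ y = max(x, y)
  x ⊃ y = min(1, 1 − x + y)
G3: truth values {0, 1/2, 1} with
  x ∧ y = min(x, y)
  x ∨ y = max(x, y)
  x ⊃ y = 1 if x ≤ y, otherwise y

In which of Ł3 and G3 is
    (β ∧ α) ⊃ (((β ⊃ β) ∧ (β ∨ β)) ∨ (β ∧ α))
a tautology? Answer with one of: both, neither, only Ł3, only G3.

both

In Ł3: every assignment gives 1 — tautology.
In G3: every assignment gives 1 — tautology.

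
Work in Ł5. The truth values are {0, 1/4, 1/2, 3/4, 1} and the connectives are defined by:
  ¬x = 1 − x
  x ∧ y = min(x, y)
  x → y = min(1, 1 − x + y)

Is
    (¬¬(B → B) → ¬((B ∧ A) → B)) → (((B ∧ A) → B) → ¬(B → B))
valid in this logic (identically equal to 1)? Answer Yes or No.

At A = 1/4, B = 1/2, for instance:
B → B = 1/2 → 1/2 = 1
¬(B → B) = ¬1 = 0
¬¬(B → B) = ¬0 = 1
B ∧ A = 1/2 ∧ 1/4 = 1/4
(B ∧ A) → B = 1/4 → 1/2 = 1
¬((B ∧ A) → B) = ¬1 = 0
¬¬(B → B) → ¬((B ∧ A) → B) = 1 → 0 = 0
((B ∧ A) → B) → ¬(B → B) = 1 → 0 = 0
(¬¬(B → B) → ¬((B ∧ A) → B)) → (((B ∧ A) → B) → ¬(B → B)) = 0 → 0 = 1
and checking the remaining 24 assignments likewise gives ≥ 1 in every case.

Yes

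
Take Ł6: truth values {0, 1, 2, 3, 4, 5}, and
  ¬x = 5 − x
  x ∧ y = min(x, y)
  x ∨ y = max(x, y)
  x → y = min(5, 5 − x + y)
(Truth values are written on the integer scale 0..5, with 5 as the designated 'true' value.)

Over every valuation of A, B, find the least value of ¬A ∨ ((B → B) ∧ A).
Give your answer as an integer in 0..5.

Take A = 2, B = 0:
¬A = ¬2 = 3
B → B = 0 → 0 = 5
(B → B) ∧ A = 5 ∧ 2 = 2
¬A ∨ ((B → B) ∧ A) = 3 ∨ 2 = 3
No assignment yields a value below 3, so this is the minimum.

3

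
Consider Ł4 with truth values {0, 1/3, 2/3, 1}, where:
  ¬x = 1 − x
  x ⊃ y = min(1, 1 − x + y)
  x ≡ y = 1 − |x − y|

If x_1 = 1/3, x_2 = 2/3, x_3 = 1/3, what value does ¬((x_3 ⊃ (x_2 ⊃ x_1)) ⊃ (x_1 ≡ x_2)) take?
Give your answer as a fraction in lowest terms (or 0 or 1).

1/3

x_2 ⊃ x_1 = 2/3 ⊃ 1/3 = 2/3
x_3 ⊃ (x_2 ⊃ x_1) = 1/3 ⊃ 2/3 = 1
x_1 ≡ x_2 = 1/3 ≡ 2/3 = 2/3
(x_3 ⊃ (x_2 ⊃ x_1)) ⊃ (x_1 ≡ x_2) = 1 ⊃ 2/3 = 2/3
¬((x_3 ⊃ (x_2 ⊃ x_1)) ⊃ (x_1 ≡ x_2)) = ¬2/3 = 1/3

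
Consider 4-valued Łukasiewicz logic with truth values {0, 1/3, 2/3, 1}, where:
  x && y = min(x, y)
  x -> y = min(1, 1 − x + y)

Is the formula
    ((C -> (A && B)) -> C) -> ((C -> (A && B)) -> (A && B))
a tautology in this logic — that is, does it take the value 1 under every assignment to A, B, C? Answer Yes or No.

No

Counterexample: take A = 0, B = 0, C = 1/3.
A && B = 0 && 0 = 0
C -> (A && B) = 1/3 -> 0 = 2/3
(C -> (A && B)) -> C = 2/3 -> 1/3 = 2/3
A && B = 0 && 0 = 0
C -> (A && B) = 1/3 -> 0 = 2/3
A && B = 0 && 0 = 0
(C -> (A && B)) -> (A && B) = 2/3 -> 0 = 1/3
((C -> (A && B)) -> C) -> ((C -> (A && B)) -> (A && B)) = 2/3 -> 1/3 = 2/3
This gives 2/3 ≠ 1.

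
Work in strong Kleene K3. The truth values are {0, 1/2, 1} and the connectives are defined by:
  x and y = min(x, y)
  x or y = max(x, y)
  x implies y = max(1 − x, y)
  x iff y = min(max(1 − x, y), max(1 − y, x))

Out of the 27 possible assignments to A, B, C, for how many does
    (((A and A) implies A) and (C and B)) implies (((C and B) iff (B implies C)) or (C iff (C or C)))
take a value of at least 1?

value 1: 21 assignments (counts)
value 1/2: 6 assignments
So 21 of the 27 assignments meet the threshold.

21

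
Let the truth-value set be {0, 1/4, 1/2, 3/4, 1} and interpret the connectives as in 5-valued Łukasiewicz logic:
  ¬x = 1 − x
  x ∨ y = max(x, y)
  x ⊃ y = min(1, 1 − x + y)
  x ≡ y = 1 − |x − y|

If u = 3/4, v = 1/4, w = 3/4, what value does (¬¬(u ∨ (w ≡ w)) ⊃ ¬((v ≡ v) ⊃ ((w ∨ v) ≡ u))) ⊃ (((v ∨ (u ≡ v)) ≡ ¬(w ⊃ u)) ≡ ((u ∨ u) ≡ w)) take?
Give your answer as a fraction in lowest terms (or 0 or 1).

w ≡ w = 3/4 ≡ 3/4 = 1
u ∨ (w ≡ w) = 3/4 ∨ 1 = 1
¬(u ∨ (w ≡ w)) = ¬1 = 0
¬¬(u ∨ (w ≡ w)) = ¬0 = 1
v ≡ v = 1/4 ≡ 1/4 = 1
w ∨ v = 3/4 ∨ 1/4 = 3/4
(w ∨ v) ≡ u = 3/4 ≡ 3/4 = 1
(v ≡ v) ⊃ ((w ∨ v) ≡ u) = 1 ⊃ 1 = 1
¬((v ≡ v) ⊃ ((w ∨ v) ≡ u)) = ¬1 = 0
¬¬(u ∨ (w ≡ w)) ⊃ ¬((v ≡ v) ⊃ ((w ∨ v) ≡ u)) = 1 ⊃ 0 = 0
u ≡ v = 3/4 ≡ 1/4 = 1/2
v ∨ (u ≡ v) = 1/4 ∨ 1/2 = 1/2
w ⊃ u = 3/4 ⊃ 3/4 = 1
¬(w ⊃ u) = ¬1 = 0
(v ∨ (u ≡ v)) ≡ ¬(w ⊃ u) = 1/2 ≡ 0 = 1/2
u ∨ u = 3/4 ∨ 3/4 = 3/4
(u ∨ u) ≡ w = 3/4 ≡ 3/4 = 1
((v ∨ (u ≡ v)) ≡ ¬(w ⊃ u)) ≡ ((u ∨ u) ≡ w) = 1/2 ≡ 1 = 1/2
(¬¬(u ∨ (w ≡ w)) ⊃ ¬((v ≡ v) ⊃ ((w ∨ v) ≡ u))) ⊃ (((v ∨ (u ≡ v)) ≡ ¬(w ⊃ u)) ≡ ((u ∨ u) ≡ w)) = 0 ⊃ 1/2 = 1

1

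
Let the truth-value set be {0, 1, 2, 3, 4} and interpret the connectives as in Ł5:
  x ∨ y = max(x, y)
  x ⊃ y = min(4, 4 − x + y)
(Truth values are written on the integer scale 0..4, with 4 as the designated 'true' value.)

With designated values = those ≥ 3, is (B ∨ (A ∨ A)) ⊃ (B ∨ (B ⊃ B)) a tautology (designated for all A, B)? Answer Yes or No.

At A = 4, B = 2, for instance:
A ∨ A = 4 ∨ 4 = 4
B ∨ (A ∨ A) = 2 ∨ 4 = 4
B ⊃ B = 2 ⊃ 2 = 4
B ∨ (B ⊃ B) = 2 ∨ 4 = 4
(B ∨ (A ∨ A)) ⊃ (B ∨ (B ⊃ B)) = 4 ⊃ 4 = 4
and checking the remaining 24 assignments likewise gives ≥ 3 in every case.

Yes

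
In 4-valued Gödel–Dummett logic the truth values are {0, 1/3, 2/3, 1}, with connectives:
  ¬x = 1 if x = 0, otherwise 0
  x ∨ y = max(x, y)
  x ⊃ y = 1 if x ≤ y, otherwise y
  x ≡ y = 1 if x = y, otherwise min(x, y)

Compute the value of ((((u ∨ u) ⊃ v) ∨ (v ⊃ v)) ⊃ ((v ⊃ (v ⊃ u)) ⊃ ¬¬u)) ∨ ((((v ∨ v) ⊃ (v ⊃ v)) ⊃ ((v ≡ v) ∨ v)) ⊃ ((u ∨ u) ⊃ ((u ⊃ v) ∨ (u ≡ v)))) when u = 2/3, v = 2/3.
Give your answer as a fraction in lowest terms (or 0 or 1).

u ∨ u = 2/3 ∨ 2/3 = 2/3
(u ∨ u) ⊃ v = 2/3 ⊃ 2/3 = 1
v ⊃ v = 2/3 ⊃ 2/3 = 1
((u ∨ u) ⊃ v) ∨ (v ⊃ v) = 1 ∨ 1 = 1
v ⊃ u = 2/3 ⊃ 2/3 = 1
v ⊃ (v ⊃ u) = 2/3 ⊃ 1 = 1
¬u = ¬2/3 = 0
¬¬u = ¬0 = 1
(v ⊃ (v ⊃ u)) ⊃ ¬¬u = 1 ⊃ 1 = 1
(((u ∨ u) ⊃ v) ∨ (v ⊃ v)) ⊃ ((v ⊃ (v ⊃ u)) ⊃ ¬¬u) = 1 ⊃ 1 = 1
v ∨ v = 2/3 ∨ 2/3 = 2/3
v ⊃ v = 2/3 ⊃ 2/3 = 1
(v ∨ v) ⊃ (v ⊃ v) = 2/3 ⊃ 1 = 1
v ≡ v = 2/3 ≡ 2/3 = 1
(v ≡ v) ∨ v = 1 ∨ 2/3 = 1
((v ∨ v) ⊃ (v ⊃ v)) ⊃ ((v ≡ v) ∨ v) = 1 ⊃ 1 = 1
u ∨ u = 2/3 ∨ 2/3 = 2/3
u ⊃ v = 2/3 ⊃ 2/3 = 1
u ≡ v = 2/3 ≡ 2/3 = 1
(u ⊃ v) ∨ (u ≡ v) = 1 ∨ 1 = 1
(u ∨ u) ⊃ ((u ⊃ v) ∨ (u ≡ v)) = 2/3 ⊃ 1 = 1
(((v ∨ v) ⊃ (v ⊃ v)) ⊃ ((v ≡ v) ∨ v)) ⊃ ((u ∨ u) ⊃ ((u ⊃ v) ∨ (u ≡ v))) = 1 ⊃ 1 = 1
((((u ∨ u) ⊃ v) ∨ (v ⊃ v)) ⊃ ((v ⊃ (v ⊃ u)) ⊃ ¬¬u)) ∨ ((((v ∨ v) ⊃ (v ⊃ v)) ⊃ ((v ≡ v) ∨ v)) ⊃ ((u ∨ u) ⊃ ((u ⊃ v) ∨ (u ≡ v)))) = 1 ∨ 1 = 1

1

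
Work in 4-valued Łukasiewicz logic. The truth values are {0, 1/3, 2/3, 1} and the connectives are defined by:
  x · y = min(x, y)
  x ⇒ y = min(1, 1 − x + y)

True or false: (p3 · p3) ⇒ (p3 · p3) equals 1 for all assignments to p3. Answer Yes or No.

p3 = 0 ↦ 1
p3 = 1/3 ↦ 1
p3 = 2/3 ↦ 1
p3 = 1 ↦ 1
Every assignment gives a value ≥ 1.

Yes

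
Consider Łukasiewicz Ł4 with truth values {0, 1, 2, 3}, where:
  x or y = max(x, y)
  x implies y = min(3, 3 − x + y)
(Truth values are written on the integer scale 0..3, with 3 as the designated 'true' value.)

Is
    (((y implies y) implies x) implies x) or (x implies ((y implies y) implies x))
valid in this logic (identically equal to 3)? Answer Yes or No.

x = 0, y = 0 ↦ 3
x = 0, y = 1 ↦ 3
x = 0, y = 2 ↦ 3
x = 0, y = 3 ↦ 3
x = 1, y = 0 ↦ 3
x = 1, y = 1 ↦ 3
x = 1, y = 2 ↦ 3
x = 1, y = 3 ↦ 3
x = 2, y = 0 ↦ 3
x = 2, y = 1 ↦ 3
x = 2, y = 2 ↦ 3
x = 2, y = 3 ↦ 3
x = 3, y = 0 ↦ 3
x = 3, y = 1 ↦ 3
x = 3, y = 2 ↦ 3
x = 3, y = 3 ↦ 3
Every assignment gives a value ≥ 3.

Yes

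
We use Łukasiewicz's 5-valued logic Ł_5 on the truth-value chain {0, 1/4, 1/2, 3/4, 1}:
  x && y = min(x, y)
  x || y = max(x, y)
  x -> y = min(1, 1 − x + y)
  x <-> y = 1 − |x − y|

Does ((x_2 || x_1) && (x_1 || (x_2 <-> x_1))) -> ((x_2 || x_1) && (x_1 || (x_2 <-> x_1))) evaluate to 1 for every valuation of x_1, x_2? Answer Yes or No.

At x_1 = 0, x_2 = 1/2, for instance:
x_2 || x_1 = 1/2 || 0 = 1/2
x_2 <-> x_1 = 1/2 <-> 0 = 1/2
x_1 || (x_2 <-> x_1) = 0 || 1/2 = 1/2
(x_2 || x_1) && (x_1 || (x_2 <-> x_1)) = 1/2 && 1/2 = 1/2
((x_2 || x_1) && (x_1 || (x_2 <-> x_1))) -> ((x_2 || x_1) && (x_1 || (x_2 <-> x_1))) = 1/2 -> 1/2 = 1
and checking the remaining 24 assignments likewise gives ≥ 1 in every case.

Yes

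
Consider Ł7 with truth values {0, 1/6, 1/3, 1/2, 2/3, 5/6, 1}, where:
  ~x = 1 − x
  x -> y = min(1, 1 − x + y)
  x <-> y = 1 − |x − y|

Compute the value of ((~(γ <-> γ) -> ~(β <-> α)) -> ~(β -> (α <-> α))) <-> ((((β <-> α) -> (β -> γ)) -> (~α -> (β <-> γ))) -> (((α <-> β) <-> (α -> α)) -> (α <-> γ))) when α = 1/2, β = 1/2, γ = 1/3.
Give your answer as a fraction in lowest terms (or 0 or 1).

1/6

γ <-> γ = 1/3 <-> 1/3 = 1
~(γ <-> γ) = ~1 = 0
β <-> α = 1/2 <-> 1/2 = 1
~(β <-> α) = ~1 = 0
~(γ <-> γ) -> ~(β <-> α) = 0 -> 0 = 1
α <-> α = 1/2 <-> 1/2 = 1
β -> (α <-> α) = 1/2 -> 1 = 1
~(β -> (α <-> α)) = ~1 = 0
(~(γ <-> γ) -> ~(β <-> α)) -> ~(β -> (α <-> α)) = 1 -> 0 = 0
β <-> α = 1/2 <-> 1/2 = 1
β -> γ = 1/2 -> 1/3 = 5/6
(β <-> α) -> (β -> γ) = 1 -> 5/6 = 5/6
~α = ~1/2 = 1/2
β <-> γ = 1/2 <-> 1/3 = 5/6
~α -> (β <-> γ) = 1/2 -> 5/6 = 1
((β <-> α) -> (β -> γ)) -> (~α -> (β <-> γ)) = 5/6 -> 1 = 1
α <-> β = 1/2 <-> 1/2 = 1
α -> α = 1/2 -> 1/2 = 1
(α <-> β) <-> (α -> α) = 1 <-> 1 = 1
α <-> γ = 1/2 <-> 1/3 = 5/6
((α <-> β) <-> (α -> α)) -> (α <-> γ) = 1 -> 5/6 = 5/6
(((β <-> α) -> (β -> γ)) -> (~α -> (β <-> γ))) -> (((α <-> β) <-> (α -> α)) -> (α <-> γ)) = 1 -> 5/6 = 5/6
((~(γ <-> γ) -> ~(β <-> α)) -> ~(β -> (α <-> α))) <-> ((((β <-> α) -> (β -> γ)) -> (~α -> (β <-> γ))) -> (((α <-> β) <-> (α -> α)) -> (α <-> γ))) = 0 <-> 5/6 = 1/6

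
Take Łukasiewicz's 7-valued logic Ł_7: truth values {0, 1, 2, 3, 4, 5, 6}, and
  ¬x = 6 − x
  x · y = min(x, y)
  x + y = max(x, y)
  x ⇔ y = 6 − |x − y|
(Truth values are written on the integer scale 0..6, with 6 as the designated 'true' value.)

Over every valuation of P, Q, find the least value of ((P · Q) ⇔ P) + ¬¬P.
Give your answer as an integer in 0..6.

3

Take P = 3, Q = 0:
P · Q = 3 · 0 = 0
(P · Q) ⇔ P = 0 ⇔ 3 = 3
¬P = ¬3 = 3
¬¬P = ¬3 = 3
((P · Q) ⇔ P) + ¬¬P = 3 + 3 = 3
No assignment yields a value below 3, so this is the minimum.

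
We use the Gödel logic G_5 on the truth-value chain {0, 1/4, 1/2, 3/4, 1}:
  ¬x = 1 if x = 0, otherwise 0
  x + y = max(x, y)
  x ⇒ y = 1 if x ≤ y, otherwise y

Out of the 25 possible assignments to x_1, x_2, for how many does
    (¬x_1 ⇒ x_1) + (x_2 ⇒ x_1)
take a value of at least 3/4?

21

value 1: 21 assignments (counts)
value 0: 4 assignments
So 21 of the 25 assignments meet the threshold.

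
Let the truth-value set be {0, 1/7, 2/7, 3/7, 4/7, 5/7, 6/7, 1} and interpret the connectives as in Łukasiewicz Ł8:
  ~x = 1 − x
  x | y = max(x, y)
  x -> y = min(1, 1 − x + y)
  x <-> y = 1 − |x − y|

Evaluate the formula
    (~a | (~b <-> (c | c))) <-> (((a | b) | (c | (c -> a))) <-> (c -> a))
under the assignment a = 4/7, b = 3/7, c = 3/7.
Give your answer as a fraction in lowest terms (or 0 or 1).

6/7

~a = ~4/7 = 3/7
~b = ~3/7 = 4/7
c | c = 3/7 | 3/7 = 3/7
~b <-> (c | c) = 4/7 <-> 3/7 = 6/7
~a | (~b <-> (c | c)) = 3/7 | 6/7 = 6/7
a | b = 4/7 | 3/7 = 4/7
c -> a = 3/7 -> 4/7 = 1
c | (c -> a) = 3/7 | 1 = 1
(a | b) | (c | (c -> a)) = 4/7 | 1 = 1
c -> a = 3/7 -> 4/7 = 1
((a | b) | (c | (c -> a))) <-> (c -> a) = 1 <-> 1 = 1
(~a | (~b <-> (c | c))) <-> (((a | b) | (c | (c -> a))) <-> (c -> a)) = 6/7 <-> 1 = 6/7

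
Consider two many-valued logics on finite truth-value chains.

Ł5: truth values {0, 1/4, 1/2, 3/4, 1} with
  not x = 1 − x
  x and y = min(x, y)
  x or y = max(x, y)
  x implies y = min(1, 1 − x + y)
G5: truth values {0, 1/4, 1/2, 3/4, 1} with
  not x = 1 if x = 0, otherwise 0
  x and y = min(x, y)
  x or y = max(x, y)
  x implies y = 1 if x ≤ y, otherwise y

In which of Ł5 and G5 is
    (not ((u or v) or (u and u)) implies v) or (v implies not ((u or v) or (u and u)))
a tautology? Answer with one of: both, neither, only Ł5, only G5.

both

In Ł5: every assignment gives 1 — tautology.
In G5: every assignment gives 1 — tautology.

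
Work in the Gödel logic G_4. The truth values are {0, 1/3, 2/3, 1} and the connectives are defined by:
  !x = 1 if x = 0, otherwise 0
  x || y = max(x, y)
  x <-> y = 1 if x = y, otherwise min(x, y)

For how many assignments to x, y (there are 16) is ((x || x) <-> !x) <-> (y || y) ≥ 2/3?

x = 0, y = 0 ↦ 1  ≥
x = 0, y = 1/3 ↦ 0  <
x = 0, y = 2/3 ↦ 0  <
x = 0, y = 1 ↦ 0  <
x = 1/3, y = 0 ↦ 1  ≥
x = 1/3, y = 1/3 ↦ 0  <
x = 1/3, y = 2/3 ↦ 0  <
x = 1/3, y = 1 ↦ 0  <
x = 2/3, y = 0 ↦ 1  ≥
x = 2/3, y = 1/3 ↦ 0  <
x = 2/3, y = 2/3 ↦ 0  <
x = 2/3, y = 1 ↦ 0  <
x = 1, y = 0 ↦ 1  ≥
x = 1, y = 1/3 ↦ 0  <
x = 1, y = 2/3 ↦ 0  <
x = 1, y = 1 ↦ 0  <
So 4 of the 16 assignments meet the threshold.

4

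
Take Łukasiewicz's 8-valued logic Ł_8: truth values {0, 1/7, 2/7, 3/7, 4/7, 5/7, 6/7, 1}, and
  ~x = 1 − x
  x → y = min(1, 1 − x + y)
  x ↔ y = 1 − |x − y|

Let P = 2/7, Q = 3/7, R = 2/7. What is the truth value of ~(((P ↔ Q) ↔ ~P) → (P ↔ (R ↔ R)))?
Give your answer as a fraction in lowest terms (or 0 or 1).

P ↔ Q = 2/7 ↔ 3/7 = 6/7
~P = ~2/7 = 5/7
(P ↔ Q) ↔ ~P = 6/7 ↔ 5/7 = 6/7
R ↔ R = 2/7 ↔ 2/7 = 1
P ↔ (R ↔ R) = 2/7 ↔ 1 = 2/7
((P ↔ Q) ↔ ~P) → (P ↔ (R ↔ R)) = 6/7 → 2/7 = 3/7
~(((P ↔ Q) ↔ ~P) → (P ↔ (R ↔ R))) = ~3/7 = 4/7

4/7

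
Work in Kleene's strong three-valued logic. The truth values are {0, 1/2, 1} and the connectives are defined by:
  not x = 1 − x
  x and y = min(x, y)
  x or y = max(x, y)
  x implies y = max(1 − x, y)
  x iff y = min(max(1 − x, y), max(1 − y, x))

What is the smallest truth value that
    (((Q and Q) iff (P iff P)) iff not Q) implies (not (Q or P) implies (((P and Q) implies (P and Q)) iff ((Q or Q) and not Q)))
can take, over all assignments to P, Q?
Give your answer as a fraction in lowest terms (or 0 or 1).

Take P = 0, Q = 1/2:
Q and Q = 1/2 and 1/2 = 1/2
P iff P = 0 iff 0 = 1
(Q and Q) iff (P iff P) = 1/2 iff 1 = 1/2
not Q = not 1/2 = 1/2
((Q and Q) iff (P iff P)) iff not Q = 1/2 iff 1/2 = 1/2
Q or P = 1/2 or 0 = 1/2
not (Q or P) = not 1/2 = 1/2
P and Q = 0 and 1/2 = 0
P and Q = 0 and 1/2 = 0
(P and Q) implies (P and Q) = 0 implies 0 = 1
Q or Q = 1/2 or 1/2 = 1/2
not Q = not 1/2 = 1/2
(Q or Q) and not Q = 1/2 and 1/2 = 1/2
((P and Q) implies (P and Q)) iff ((Q or Q) and not Q) = 1 iff 1/2 = 1/2
not (Q or P) implies (((P and Q) implies (P and Q)) iff ((Q or Q) and not Q)) = 1/2 implies 1/2 = 1/2
(((Q and Q) iff (P iff P)) iff not Q) implies (not (Q or P) implies (((P and Q) implies (P and Q)) iff ((Q or Q) and not Q))) = 1/2 implies 1/2 = 1/2
No assignment yields a value below 1/2, so this is the minimum.

1/2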